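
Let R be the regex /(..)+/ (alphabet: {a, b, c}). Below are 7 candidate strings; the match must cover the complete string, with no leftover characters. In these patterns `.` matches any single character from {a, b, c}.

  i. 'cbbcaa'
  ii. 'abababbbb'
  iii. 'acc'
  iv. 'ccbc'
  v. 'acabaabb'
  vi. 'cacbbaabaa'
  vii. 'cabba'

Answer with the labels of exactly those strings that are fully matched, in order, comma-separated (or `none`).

i. 'cbbcaa' → match
ii. 'abababbbb' → no match
iii. 'acc' → no match
iv. 'ccbc' → match
v. 'acabaabb' → match
vi. 'cacbbaabaa' → match
vii. 'cabba' → no match

i, iv, v, vi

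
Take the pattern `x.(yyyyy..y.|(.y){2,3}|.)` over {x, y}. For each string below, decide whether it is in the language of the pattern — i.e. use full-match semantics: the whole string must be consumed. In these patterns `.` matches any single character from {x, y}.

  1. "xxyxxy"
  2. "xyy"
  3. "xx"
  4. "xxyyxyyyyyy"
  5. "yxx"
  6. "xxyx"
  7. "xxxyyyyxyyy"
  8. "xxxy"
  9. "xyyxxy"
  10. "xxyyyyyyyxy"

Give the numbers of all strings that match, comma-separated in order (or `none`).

2

1 → no match
2 → match
3 → no match
4 → no match
5 → no match — must start with "x"
6 → no match
7 → no match
8 → no match
9 → no match
10 → no match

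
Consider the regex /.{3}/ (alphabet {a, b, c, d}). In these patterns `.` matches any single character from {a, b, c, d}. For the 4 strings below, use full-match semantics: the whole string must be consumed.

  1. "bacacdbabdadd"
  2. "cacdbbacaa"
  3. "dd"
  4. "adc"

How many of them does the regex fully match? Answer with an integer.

1 → no match
2. "cacdbbacaa" → no match
3. "dd" → no match
4. "adc" → match
Total matched: 1

1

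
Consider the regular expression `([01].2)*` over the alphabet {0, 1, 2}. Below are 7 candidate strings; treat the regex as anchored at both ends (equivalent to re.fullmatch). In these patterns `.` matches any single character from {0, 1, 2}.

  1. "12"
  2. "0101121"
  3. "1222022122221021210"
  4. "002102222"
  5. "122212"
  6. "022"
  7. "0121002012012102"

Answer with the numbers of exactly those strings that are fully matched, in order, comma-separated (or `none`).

6

1 → no match
2 → no match
3 → no match
4 → no match
5 → no match
6 → match
7 → no match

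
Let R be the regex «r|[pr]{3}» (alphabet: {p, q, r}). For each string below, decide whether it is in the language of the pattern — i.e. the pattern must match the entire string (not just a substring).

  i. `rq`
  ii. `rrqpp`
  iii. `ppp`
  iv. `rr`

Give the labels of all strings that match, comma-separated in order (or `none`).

iii

i. `rq` → no match
ii. `rrqpp` → no match
iii. `ppp` → match
iv. `rr` → no match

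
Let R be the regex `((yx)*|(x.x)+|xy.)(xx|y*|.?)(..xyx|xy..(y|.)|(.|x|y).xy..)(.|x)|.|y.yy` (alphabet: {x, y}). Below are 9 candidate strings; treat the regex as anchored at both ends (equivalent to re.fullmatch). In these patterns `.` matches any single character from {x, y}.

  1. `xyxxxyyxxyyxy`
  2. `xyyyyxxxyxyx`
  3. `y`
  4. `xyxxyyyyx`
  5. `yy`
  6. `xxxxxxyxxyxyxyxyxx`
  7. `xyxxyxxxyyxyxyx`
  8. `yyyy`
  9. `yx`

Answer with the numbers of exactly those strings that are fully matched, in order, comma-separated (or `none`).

2, 3, 4, 7, 8

1 → no match
2. `xyyyyxxxyxyx` → match
3. `y` → match
4. `xyxxyyyyx` → match
5. `yy` → no match
6 → no match
7 → match
8. `yyyy` → match
9. `yx` → no match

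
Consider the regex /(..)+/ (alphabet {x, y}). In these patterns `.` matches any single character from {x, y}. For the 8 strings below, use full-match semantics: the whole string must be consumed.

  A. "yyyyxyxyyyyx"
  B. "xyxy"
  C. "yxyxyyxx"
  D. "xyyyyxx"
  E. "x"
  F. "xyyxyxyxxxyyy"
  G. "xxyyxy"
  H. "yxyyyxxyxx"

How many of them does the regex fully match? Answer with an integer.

A → match
B → match
C → match
D → no match
E → no match
F → no match
G → match
H → match
Total matched: 5

5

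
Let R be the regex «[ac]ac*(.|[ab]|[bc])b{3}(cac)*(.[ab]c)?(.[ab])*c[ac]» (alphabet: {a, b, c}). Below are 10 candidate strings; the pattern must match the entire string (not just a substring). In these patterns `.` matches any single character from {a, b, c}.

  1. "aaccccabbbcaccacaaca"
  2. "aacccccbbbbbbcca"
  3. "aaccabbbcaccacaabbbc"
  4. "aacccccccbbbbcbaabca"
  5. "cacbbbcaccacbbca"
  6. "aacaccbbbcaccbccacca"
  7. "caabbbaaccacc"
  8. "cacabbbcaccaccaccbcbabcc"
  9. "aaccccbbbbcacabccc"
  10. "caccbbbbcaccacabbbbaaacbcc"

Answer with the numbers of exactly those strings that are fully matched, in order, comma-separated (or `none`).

1 → match
2 → match
3 → no match
4 → no match
5 → match
6 → no match
7 → match
8 → match
9 → match
10 → match

1, 2, 5, 7, 8, 9, 10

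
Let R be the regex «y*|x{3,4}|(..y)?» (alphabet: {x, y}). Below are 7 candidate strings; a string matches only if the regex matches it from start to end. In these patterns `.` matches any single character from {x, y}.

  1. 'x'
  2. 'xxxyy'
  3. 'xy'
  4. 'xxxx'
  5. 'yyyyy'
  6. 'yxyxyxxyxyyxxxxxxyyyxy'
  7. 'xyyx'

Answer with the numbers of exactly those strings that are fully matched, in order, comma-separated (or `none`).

4, 5

1 → no match
2 → no match
3 → no match
4 → match
5 → match
6 → no match
7 → no match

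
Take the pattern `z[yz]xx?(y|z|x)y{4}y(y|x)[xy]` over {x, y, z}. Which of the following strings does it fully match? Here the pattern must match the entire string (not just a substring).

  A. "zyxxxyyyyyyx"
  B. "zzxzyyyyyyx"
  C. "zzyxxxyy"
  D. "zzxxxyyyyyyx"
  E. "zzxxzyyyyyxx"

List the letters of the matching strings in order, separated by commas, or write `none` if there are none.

A, B, D, E

A → match
B → match
C → no match
D → match
E → match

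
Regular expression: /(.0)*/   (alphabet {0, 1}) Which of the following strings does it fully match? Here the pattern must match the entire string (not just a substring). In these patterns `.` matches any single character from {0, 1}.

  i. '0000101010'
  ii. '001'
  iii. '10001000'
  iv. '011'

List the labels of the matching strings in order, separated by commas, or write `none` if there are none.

i, iii

i → match
ii → no match
iii → match
iv → no match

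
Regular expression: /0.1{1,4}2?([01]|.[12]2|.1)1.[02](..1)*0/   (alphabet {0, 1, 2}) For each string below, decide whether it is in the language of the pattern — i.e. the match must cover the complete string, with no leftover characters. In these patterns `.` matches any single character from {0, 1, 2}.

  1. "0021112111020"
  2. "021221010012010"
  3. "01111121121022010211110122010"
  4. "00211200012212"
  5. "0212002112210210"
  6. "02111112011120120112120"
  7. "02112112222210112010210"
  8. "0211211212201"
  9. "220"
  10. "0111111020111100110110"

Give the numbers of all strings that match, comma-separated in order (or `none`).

1 → no match
2 → no match
3 → no match
4 → no match — must end with "0"
5 → no match
6 → no match
7 → no match
8 → no match — must end with "0"
9 → no match — must start with "0"
10 → no match

none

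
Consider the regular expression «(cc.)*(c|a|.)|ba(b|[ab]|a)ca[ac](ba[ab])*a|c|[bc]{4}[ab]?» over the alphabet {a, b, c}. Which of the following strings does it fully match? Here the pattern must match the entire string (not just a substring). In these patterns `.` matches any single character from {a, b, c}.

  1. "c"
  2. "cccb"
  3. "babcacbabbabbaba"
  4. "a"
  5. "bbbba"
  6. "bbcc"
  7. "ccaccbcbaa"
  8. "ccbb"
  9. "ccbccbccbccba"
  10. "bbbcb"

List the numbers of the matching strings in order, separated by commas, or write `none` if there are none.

1, 2, 3, 4, 5, 6, 8, 9, 10

1 → match
2 → match
3 → match
4 → match
5 → match
6 → match
7 → no match
8 → match
9 → match
10 → match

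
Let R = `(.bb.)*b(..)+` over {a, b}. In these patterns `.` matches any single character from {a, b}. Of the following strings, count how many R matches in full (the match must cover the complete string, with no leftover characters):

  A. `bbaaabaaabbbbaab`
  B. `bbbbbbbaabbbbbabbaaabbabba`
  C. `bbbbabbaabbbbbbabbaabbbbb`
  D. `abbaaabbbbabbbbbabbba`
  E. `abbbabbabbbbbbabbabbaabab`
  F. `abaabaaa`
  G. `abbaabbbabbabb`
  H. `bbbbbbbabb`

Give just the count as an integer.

A → no match
B → no match
C → match
D → no match
E → match
F → no match
G → no match
H → no match
Total matched: 2

2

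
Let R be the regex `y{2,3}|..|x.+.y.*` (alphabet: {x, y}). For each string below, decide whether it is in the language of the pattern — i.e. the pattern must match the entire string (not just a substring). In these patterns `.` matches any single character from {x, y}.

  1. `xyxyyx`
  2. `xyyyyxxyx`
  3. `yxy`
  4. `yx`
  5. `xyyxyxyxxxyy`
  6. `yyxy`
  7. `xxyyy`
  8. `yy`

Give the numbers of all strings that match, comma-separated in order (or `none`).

1 → match
2 → match
3 → no match
4 → match
5 → match
6 → no match
7 → match
8 → match

1, 2, 4, 5, 7, 8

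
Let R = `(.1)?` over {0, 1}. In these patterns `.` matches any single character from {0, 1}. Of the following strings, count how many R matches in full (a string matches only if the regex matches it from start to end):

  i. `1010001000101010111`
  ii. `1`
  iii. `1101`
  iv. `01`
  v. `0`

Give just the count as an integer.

1

i → no match
ii → no match
iii → no match
iv → match
v → no match
Total matched: 1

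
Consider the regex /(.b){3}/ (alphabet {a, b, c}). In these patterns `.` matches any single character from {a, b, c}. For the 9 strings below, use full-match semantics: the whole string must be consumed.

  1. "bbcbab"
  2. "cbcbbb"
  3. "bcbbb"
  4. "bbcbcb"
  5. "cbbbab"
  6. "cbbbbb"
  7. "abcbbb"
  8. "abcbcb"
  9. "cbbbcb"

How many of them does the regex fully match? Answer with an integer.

8

1 → match
2 → match
3 → no match
4 → match
5 → match
6 → match
7 → match
8 → match
9 → match
Total matched: 8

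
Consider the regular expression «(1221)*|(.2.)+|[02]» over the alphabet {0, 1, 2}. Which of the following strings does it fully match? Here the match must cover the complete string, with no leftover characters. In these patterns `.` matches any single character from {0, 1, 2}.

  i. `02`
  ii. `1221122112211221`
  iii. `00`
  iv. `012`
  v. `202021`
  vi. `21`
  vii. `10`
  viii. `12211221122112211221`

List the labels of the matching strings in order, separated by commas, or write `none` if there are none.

i → no match
ii → match
iii → no match
iv → no match
v → no match
vi → no match
vii → no match
viii → match

ii, viii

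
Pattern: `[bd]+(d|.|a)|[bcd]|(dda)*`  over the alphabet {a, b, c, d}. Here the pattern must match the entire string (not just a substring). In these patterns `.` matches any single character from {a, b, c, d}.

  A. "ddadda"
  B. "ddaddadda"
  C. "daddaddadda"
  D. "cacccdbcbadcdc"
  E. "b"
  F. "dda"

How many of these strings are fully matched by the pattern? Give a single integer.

A → match
B → match
C → no match
D → no match
E → match
F → match
Total matched: 4

4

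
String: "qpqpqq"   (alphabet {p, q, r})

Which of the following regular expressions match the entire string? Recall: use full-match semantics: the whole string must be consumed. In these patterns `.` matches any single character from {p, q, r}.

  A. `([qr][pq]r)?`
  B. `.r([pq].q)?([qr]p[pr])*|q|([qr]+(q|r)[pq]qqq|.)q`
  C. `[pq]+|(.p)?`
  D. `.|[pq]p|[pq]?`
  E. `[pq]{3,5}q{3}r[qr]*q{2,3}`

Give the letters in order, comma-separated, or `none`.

A → no match
B → no match
C → match
D → no match
E → no match

C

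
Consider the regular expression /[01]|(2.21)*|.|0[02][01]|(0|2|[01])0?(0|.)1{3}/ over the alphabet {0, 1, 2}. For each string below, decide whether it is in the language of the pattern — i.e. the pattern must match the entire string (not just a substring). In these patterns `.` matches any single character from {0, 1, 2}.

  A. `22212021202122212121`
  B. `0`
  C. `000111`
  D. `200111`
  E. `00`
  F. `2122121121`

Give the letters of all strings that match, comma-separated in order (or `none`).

A, B, C, D

A → match
B → match
C → match
D → match
E → no match
F → no match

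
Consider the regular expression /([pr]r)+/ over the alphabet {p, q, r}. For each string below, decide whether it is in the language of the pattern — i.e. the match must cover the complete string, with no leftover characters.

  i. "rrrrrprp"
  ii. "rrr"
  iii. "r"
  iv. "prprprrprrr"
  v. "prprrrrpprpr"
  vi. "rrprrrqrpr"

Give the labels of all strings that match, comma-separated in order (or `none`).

none

i → no match — must end with "r"
ii → no match
iii → no match
iv → no match
v → no match
vi → no match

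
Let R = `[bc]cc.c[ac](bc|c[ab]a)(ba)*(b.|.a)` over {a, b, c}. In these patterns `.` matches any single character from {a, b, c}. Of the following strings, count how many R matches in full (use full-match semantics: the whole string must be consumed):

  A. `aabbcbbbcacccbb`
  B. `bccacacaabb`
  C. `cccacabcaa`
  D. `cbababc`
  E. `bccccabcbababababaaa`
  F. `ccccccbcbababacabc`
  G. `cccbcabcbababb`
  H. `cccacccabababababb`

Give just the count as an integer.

A → no match
B. `bccacacaabb` → match
C. `cccacabcaa` → match
D. `cbababc` → no match
E → match
F → no match
G → match
H → no match
Total matched: 4

4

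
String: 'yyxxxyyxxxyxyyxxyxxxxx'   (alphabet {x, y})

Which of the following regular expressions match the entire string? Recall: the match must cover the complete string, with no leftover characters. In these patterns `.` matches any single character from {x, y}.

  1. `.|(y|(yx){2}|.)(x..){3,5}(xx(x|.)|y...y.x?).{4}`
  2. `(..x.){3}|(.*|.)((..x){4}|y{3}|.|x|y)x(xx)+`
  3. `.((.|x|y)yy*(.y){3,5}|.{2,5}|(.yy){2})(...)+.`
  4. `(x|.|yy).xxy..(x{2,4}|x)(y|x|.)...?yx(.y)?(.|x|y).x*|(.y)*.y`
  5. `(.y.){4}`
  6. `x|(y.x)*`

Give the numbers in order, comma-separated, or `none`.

2, 3, 4

1 → no match
2 → match
3 → match
4 → match
5 → no match
6 → no match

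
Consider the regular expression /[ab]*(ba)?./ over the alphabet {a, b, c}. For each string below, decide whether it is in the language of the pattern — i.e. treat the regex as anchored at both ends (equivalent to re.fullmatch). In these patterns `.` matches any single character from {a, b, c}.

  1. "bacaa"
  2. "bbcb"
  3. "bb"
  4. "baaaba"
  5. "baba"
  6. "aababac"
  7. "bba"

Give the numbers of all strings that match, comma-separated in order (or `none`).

1 → no match
2 → no match
3 → match
4 → match
5 → match
6 → match
7 → match

3, 4, 5, 6, 7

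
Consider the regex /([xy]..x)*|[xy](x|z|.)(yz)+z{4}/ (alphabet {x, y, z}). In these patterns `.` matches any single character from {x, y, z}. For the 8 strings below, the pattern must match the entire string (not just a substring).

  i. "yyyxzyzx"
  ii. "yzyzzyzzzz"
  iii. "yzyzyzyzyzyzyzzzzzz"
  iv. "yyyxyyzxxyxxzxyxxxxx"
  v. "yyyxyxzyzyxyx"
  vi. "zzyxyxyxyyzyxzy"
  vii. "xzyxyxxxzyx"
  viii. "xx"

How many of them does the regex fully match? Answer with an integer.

i → no match
ii → no match
iii → no match
iv → no match
v → no match
vi → no match
vii → no match
viii → no match
Total matched: 0

0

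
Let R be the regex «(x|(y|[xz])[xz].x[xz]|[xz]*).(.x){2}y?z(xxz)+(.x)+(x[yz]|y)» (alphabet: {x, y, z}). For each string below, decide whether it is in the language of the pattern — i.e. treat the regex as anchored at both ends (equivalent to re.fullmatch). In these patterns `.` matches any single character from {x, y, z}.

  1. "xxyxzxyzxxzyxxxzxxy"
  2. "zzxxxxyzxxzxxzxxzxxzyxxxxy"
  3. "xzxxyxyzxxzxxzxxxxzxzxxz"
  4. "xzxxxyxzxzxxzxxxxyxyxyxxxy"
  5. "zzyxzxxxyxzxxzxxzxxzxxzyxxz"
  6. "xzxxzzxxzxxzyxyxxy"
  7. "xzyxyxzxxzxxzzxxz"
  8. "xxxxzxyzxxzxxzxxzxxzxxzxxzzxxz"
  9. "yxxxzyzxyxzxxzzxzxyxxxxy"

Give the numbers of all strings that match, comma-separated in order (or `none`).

1, 2, 3, 4, 5, 7, 8, 9

1 → match
2 → match
3 → match
4 → match
5 → match
6 → no match
7 → match
8 → match
9 → match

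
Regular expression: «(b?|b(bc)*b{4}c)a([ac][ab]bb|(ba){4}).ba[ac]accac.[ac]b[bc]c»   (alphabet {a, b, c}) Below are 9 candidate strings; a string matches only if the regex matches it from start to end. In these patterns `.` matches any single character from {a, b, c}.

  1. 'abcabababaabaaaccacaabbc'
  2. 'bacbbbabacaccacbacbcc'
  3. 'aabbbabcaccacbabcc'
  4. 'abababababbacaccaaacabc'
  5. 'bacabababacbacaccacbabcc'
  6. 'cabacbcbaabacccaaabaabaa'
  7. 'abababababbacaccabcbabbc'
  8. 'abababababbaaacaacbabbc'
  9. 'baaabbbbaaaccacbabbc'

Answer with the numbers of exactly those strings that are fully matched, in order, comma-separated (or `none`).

9

1 → no match
2 → no match
3 → no match
4 → no match
5 → no match
6 → no match — must end with 'c'
7 → no match
8 → no match
9 → match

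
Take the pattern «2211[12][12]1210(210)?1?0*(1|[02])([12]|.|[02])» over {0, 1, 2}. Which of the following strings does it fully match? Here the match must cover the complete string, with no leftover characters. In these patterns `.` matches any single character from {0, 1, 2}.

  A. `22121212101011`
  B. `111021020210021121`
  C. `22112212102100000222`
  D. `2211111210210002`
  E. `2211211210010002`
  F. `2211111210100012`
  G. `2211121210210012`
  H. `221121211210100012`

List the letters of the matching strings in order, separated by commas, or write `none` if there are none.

D, F, G

A → no match — must start with `2211`
B → no match — must start with `2211`
C → no match
D → match
E → no match
F → match
G → match
H → no match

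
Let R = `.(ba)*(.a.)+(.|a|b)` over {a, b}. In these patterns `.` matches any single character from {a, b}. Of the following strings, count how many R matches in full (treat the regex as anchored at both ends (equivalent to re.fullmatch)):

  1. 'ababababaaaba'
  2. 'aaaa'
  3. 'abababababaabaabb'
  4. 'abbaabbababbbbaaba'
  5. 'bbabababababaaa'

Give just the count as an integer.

1 → match
2 → no match
3 → match
4 → no match
5 → match
Total matched: 3

3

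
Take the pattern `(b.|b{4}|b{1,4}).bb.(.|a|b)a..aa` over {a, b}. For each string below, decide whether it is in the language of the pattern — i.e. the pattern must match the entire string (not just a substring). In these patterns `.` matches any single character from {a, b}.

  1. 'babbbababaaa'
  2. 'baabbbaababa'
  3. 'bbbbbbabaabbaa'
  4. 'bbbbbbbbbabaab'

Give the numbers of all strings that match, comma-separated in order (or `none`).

1

1. 'babbbababaaa' → match
2. 'baabbbaababa' → no match — must end with 'aa'
3 → no match
4 → no match — must end with 'aa'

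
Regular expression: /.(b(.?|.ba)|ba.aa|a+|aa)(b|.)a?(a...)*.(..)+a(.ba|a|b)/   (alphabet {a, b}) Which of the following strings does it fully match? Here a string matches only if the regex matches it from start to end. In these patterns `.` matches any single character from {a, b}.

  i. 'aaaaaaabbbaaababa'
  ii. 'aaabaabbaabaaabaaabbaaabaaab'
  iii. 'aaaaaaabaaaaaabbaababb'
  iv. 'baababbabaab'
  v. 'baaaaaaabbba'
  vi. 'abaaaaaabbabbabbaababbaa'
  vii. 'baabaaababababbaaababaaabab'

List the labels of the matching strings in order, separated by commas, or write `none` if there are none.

i → no match
ii → match
iii → no match
iv. 'baababbabaab' → match
v. 'baaaaaaabbba' → no match
vi → match
vii → match

ii, iv, vi, vii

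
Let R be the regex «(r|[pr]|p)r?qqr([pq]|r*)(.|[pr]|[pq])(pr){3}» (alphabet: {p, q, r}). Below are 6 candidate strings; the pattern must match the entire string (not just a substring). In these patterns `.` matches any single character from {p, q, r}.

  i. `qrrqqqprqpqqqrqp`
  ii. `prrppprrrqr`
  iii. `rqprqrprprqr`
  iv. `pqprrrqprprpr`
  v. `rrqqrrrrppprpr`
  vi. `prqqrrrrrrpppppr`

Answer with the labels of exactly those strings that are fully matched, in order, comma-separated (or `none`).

i → no match — must end with `pr`
ii → no match — must end with `pr`
iii → no match — must end with `pr`
iv → no match
v → no match
vi → no match

none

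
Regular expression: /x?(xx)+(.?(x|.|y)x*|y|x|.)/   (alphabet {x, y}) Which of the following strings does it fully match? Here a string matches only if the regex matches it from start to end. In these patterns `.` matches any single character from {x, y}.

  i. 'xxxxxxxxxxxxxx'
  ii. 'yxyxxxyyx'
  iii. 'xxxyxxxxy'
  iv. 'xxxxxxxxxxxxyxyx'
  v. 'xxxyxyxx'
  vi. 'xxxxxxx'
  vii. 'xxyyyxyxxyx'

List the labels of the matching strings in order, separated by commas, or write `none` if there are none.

i, vi

i → match
ii → no match
iii → no match
iv → no match
v → no match
vi → match
vii → no match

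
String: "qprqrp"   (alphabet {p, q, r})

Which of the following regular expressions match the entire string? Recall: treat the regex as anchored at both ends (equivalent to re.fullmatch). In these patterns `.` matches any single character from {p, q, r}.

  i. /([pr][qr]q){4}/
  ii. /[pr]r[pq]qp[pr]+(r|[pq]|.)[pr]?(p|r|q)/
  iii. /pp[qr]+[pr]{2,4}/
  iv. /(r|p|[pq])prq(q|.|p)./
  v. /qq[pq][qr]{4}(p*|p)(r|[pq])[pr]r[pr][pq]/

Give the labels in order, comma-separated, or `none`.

iv

i → no match — must end with "q"
ii → no match
iii → no match — must start with "pp"
iv → match
v → no match — must start with "qq"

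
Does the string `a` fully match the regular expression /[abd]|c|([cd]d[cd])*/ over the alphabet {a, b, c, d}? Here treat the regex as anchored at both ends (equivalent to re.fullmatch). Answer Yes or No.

Yes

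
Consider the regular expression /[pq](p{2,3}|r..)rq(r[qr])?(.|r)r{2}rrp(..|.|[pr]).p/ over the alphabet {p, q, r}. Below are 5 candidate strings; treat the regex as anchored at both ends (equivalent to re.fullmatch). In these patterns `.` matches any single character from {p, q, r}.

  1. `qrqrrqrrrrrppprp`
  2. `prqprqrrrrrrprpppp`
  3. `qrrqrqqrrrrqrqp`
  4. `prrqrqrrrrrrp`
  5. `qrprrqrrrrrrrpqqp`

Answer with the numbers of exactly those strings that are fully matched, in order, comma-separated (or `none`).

1 → match
2 → no match
3 → no match
4 → no match
5 → match

1, 5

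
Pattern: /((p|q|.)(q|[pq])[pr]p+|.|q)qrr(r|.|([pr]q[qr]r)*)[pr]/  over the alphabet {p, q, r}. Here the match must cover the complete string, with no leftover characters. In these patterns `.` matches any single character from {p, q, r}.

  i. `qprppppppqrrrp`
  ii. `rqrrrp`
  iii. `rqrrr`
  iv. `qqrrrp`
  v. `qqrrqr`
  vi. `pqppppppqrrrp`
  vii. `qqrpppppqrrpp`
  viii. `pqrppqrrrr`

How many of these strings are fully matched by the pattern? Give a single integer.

8

i → match
ii → match
iii → match
iv → match
v → match
vi → match
vii → match
viii → match
Total matched: 8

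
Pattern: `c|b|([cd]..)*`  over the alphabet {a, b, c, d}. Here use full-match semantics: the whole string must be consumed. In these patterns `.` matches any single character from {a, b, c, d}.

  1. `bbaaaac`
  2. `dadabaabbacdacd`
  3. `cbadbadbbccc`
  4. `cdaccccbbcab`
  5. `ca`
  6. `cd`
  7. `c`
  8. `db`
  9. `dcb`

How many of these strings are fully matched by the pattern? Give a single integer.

1 → no match
2 → no match
3 → match
4 → match
5 → no match
6 → no match
7 → match
8 → no match
9 → match
Total matched: 4

4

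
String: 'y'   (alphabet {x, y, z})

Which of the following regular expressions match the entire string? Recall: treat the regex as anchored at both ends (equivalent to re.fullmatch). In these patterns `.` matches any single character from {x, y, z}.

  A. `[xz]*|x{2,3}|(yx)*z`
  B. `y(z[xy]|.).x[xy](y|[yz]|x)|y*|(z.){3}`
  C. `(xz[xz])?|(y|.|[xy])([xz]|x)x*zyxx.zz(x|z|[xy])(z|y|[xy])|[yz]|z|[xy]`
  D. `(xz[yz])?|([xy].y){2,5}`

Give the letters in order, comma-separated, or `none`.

A → no match
B → match
C → match
D → no match

B, C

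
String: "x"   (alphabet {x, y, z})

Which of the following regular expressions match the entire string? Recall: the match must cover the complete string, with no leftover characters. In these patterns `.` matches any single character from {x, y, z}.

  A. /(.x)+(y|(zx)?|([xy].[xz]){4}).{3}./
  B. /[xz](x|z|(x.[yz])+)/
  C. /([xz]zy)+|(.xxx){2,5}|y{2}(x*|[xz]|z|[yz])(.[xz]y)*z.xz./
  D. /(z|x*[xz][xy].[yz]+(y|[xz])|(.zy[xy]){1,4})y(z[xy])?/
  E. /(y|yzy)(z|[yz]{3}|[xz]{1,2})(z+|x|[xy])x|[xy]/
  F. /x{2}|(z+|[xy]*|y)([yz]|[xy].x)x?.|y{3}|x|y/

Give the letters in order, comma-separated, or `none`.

E, F

A → no match
B → no match
C → no match
D → no match
E → match
F → match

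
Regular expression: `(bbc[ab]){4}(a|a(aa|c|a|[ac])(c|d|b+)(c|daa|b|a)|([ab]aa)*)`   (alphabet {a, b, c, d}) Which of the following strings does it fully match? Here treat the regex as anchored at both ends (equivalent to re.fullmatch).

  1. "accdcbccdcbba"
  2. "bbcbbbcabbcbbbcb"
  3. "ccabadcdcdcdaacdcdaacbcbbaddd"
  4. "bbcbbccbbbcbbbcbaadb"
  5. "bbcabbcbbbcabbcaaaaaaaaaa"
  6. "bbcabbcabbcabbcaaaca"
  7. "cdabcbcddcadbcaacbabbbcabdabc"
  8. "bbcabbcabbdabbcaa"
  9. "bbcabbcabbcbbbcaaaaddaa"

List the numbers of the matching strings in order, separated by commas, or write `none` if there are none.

1 → no match — must start with "bbc"
2 → match
3 → no match — must start with "bbc"
4 → no match
5 → match
6 → match
7 → no match — must start with "bbc"
8 → no match
9 → match

2, 5, 6, 9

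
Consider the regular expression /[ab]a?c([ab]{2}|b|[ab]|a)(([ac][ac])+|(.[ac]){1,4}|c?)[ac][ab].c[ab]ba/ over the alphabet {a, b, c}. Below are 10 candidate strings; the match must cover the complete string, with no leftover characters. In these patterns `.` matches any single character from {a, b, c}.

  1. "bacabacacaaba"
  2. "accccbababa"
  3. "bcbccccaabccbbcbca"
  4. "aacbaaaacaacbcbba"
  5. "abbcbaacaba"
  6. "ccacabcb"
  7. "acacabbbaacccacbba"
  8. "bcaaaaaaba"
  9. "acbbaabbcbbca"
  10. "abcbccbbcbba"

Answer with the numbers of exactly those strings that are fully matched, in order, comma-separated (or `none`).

none

1 → no match
2 → no match
3 → no match — must end with "ba"
4 → no match
5 → no match
6 → no match — must end with "ba"
7 → no match
8 → no match
9 → no match — must end with "ba"
10 → no match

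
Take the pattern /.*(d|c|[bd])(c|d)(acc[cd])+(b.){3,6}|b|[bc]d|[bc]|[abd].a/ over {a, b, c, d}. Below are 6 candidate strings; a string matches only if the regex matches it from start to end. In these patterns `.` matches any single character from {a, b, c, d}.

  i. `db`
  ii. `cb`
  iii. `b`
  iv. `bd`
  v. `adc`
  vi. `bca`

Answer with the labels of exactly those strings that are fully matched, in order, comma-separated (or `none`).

iii, iv, vi

i → no match
ii → no match
iii → match
iv → match
v → no match
vi → match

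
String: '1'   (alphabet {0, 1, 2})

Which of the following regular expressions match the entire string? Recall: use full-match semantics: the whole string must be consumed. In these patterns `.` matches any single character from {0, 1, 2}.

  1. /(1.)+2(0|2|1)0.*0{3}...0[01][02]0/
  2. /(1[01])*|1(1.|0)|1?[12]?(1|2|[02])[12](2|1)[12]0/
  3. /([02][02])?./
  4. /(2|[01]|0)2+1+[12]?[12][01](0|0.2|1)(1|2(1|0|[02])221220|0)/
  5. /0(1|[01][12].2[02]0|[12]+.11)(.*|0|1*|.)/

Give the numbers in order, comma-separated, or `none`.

3

1 → no match — must end with '0'
2 → no match
3 → match
4 → no match
5 → no match — must start with '0'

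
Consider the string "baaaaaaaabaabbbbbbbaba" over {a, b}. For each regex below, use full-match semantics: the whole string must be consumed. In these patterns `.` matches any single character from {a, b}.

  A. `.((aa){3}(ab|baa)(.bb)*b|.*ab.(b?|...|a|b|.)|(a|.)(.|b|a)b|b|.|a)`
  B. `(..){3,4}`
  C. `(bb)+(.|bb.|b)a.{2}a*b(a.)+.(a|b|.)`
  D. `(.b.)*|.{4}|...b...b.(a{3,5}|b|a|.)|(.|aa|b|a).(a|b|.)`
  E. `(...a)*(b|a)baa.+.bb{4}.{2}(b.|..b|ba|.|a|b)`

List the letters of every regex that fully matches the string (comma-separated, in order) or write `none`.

A, E

A → match
B → no match
C → no match — must start with "bb"
D → no match
E → match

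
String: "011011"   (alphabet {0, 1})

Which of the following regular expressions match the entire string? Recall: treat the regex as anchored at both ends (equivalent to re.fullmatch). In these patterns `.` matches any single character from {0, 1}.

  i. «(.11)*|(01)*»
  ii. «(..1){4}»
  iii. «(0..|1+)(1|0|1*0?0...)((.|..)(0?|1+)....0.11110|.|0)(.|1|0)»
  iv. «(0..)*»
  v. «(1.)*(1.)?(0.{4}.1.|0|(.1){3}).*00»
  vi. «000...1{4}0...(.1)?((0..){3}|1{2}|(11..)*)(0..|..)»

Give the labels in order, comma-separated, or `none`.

i → match
ii → no match
iii → match
iv → match
v → no match — must end with "00"
vi → no match — must start with "000"

i, iii, iv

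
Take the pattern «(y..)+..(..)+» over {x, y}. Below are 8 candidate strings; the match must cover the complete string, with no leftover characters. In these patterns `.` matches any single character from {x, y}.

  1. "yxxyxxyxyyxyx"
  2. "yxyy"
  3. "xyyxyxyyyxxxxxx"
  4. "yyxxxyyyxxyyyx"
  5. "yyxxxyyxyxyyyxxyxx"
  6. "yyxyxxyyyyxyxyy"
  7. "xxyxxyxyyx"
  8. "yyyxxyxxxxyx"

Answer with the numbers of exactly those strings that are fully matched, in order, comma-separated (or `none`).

1, 6

1 → match
2 → no match
3 → no match — must start with "y"
4 → no match
5 → no match
6 → match
7 → no match — must start with "y"
8 → no match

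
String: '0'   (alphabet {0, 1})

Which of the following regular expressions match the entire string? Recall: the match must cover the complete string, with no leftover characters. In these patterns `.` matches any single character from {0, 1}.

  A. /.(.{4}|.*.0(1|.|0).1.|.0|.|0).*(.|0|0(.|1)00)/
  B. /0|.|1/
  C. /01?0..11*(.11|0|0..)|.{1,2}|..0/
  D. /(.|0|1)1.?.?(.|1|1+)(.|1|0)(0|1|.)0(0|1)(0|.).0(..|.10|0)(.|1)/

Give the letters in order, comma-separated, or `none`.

A → no match
B → match
C → match
D → no match

B, C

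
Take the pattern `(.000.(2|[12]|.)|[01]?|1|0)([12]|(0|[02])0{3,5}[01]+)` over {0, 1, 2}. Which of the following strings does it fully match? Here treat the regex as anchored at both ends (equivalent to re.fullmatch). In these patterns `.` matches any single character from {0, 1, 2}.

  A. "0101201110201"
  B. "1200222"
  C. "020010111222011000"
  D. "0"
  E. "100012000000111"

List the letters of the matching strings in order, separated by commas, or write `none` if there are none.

A → no match
B → no match
C → no match
D → no match
E → match

E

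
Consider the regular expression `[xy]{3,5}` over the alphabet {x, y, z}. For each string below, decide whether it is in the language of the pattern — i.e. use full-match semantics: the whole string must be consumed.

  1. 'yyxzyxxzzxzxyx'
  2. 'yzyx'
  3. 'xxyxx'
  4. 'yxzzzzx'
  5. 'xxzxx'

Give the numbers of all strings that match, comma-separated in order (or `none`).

3

1 → no match
2 → no match
3 → match
4 → no match
5 → no match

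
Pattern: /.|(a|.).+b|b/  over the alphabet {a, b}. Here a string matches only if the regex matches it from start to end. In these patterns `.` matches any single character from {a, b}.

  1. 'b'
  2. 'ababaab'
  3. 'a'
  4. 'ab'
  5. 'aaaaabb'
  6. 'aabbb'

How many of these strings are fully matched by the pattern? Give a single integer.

5

1. 'b' → match
2. 'ababaab' → match
3. 'a' → match
4. 'ab' → no match
5. 'aaaaabb' → match
6. 'aabbb' → match
Total matched: 5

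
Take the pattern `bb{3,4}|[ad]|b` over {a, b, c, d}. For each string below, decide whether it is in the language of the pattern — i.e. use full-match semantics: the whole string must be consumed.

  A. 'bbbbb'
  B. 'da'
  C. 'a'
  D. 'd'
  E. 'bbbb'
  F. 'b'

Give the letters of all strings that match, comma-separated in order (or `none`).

A → match
B → no match
C → match
D → match
E → match
F → match

A, C, D, E, F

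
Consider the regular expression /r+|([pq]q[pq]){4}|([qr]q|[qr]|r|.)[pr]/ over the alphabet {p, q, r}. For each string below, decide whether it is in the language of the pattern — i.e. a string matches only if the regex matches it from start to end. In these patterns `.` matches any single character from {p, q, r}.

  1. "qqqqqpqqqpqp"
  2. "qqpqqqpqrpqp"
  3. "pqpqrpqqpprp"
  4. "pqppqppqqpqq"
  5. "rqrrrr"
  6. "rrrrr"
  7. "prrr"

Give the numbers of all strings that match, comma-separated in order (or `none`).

1 → match
2 → no match
3 → no match
4 → match
5 → no match
6 → match
7 → no match

1, 4, 6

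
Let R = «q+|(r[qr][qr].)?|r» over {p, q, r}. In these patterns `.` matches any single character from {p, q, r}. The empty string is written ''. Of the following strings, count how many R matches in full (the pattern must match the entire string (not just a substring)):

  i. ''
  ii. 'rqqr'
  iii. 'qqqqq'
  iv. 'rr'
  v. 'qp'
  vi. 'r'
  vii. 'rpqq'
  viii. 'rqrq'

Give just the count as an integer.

i → match
ii → match
iii → match
iv → no match
v → no match
vi → match
vii → no match
viii → match
Total matched: 5

5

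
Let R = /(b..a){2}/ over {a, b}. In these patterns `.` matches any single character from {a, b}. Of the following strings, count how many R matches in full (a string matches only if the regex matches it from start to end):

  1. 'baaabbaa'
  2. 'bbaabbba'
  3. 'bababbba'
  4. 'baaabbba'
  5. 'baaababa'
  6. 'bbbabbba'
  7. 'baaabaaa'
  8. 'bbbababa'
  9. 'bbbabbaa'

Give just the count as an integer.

9

1 → match
2 → match
3 → match
4 → match
5 → match
6 → match
7 → match
8 → match
9 → match
Total matched: 9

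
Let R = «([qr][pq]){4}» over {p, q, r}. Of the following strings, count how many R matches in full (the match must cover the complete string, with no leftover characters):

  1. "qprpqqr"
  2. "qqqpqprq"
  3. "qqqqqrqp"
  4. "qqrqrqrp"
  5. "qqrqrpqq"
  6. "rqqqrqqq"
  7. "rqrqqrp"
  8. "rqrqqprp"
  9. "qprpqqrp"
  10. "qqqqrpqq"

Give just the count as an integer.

7

1 → no match
2 → match
3 → no match
4 → match
5 → match
6 → match
7 → no match
8 → match
9 → match
10 → match
Total matched: 7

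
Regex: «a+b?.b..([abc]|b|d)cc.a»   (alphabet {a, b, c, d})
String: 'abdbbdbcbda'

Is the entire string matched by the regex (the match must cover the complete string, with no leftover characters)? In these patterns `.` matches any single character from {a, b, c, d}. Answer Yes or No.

No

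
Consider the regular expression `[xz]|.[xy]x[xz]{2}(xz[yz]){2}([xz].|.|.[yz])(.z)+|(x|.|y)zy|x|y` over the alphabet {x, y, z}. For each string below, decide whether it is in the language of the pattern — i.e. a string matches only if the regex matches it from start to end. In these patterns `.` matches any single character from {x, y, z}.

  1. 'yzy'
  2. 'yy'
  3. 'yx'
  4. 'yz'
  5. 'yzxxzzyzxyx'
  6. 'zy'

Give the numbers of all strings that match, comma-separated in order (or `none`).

1

1 → match
2 → no match
3 → no match
4 → no match
5 → no match
6 → no match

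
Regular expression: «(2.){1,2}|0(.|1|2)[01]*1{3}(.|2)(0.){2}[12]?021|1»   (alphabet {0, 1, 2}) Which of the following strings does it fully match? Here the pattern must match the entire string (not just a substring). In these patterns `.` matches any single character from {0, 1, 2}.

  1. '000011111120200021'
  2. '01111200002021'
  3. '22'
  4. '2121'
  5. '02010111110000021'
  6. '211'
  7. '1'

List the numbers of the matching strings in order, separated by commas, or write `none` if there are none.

1, 2, 3, 4, 5, 7

1 → match
2 → match
3 → match
4 → match
5 → match
6 → no match
7 → match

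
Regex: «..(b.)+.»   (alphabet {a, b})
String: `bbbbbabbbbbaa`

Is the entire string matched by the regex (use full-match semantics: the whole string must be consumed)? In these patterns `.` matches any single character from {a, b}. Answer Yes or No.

Yes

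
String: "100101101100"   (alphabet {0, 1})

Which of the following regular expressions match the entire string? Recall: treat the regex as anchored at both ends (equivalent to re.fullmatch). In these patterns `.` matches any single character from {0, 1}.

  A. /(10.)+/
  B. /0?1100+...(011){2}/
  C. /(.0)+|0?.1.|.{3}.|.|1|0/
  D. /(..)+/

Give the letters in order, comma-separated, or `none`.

A, D

A → match
B → no match — must end with "011"
C → no match
D → match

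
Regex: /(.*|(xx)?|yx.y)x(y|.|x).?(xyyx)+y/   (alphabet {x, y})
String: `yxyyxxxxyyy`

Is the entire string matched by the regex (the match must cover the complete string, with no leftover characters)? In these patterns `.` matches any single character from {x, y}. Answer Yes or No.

No

Every match must end with `xyyxy`, but `yxyyxxxxyyy` does not.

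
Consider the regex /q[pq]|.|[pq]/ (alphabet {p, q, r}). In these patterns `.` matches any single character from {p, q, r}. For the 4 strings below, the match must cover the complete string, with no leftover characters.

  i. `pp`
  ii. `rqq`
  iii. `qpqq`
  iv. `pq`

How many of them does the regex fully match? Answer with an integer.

0

i → no match
ii → no match
iii → no match
iv → no match
Total matched: 0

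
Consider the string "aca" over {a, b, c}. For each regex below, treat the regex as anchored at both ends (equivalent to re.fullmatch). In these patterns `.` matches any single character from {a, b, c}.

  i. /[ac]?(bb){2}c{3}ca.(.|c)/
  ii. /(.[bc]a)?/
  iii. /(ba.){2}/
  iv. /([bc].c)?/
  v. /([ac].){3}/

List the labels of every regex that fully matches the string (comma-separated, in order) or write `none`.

ii

i → no match
ii → match
iii → no match — must start with "ba"
iv → no match
v → no match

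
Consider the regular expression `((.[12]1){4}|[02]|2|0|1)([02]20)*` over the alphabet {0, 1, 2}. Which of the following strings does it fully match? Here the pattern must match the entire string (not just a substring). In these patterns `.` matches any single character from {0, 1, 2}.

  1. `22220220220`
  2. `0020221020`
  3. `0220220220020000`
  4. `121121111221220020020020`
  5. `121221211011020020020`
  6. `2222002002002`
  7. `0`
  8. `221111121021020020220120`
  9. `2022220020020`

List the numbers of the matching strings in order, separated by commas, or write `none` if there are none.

4, 5, 7

1 → no match
2 → no match
3 → no match
4 → match
5 → match
6 → no match
7 → match
8 → no match
9 → no match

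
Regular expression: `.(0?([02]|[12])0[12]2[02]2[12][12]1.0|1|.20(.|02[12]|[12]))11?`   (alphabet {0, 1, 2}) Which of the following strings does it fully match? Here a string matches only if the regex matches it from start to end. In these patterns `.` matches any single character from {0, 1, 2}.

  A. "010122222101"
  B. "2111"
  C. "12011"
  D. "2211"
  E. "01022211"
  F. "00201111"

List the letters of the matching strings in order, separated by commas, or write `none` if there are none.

A. "010122222101" → no match
B. "2111" → match
C. "12011" → no match
D. "2211" → no match
E. "01022211" → no match
F. "00201111" → no match

B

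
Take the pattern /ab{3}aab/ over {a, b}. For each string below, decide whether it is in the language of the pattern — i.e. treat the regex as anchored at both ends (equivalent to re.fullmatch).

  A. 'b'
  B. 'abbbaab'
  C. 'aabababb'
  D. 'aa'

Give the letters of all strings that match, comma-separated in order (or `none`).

A → no match — must start with 'ab'
B → match
C → no match — must start with 'ab'
D → no match — must start with 'ab'

B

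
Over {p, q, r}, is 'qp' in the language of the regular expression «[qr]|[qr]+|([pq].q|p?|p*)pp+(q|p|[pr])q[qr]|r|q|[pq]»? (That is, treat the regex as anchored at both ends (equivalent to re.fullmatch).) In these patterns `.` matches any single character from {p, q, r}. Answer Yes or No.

No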